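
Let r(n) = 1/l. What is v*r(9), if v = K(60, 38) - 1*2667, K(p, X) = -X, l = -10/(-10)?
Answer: -2705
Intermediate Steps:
l = 1 (l = -10*(-⅒) = 1)
r(n) = 1 (r(n) = 1/1 = 1)
v = -2705 (v = -1*38 - 1*2667 = -38 - 2667 = -2705)
v*r(9) = -2705*1 = -2705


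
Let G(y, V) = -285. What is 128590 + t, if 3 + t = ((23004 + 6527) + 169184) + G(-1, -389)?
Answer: 327017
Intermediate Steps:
t = 198427 (t = -3 + (((23004 + 6527) + 169184) - 285) = -3 + ((29531 + 169184) - 285) = -3 + (198715 - 285) = -3 + 198430 = 198427)
128590 + t = 128590 + 198427 = 327017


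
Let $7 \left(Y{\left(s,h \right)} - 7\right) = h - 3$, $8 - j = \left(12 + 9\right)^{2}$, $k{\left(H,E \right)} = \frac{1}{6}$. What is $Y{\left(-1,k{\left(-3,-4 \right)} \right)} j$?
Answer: $- \frac{119941}{42} \approx -2855.7$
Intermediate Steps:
$k{\left(H,E \right)} = \frac{1}{6}$
$j = -433$ ($j = 8 - \left(12 + 9\right)^{2} = 8 - 21^{2} = 8 - 441 = -433$)
$Y{\left(s,h \right)} = \frac{46}{7} + \frac{h}{7}$ ($Y{\left(s,h \right)} = 7 + \frac{h - 3}{7} = 7 + \frac{-3 + h}{7} = 7 + \left(- \frac{3}{7} + \frac{h}{7}\right) = \frac{46}{7} + \frac{h}{7}$)
$Y{\left(-1,k{\left(-3,-4 \right)} \right)} j = \left(\frac{46}{7} + \frac{1}{7} \cdot \frac{1}{6}\right) \left(-433\right) = \left(\frac{46}{7} + \frac{1}{42}\right) \left(-433\right) = \frac{277}{42} \left(-433\right) = - \frac{119941}{42}$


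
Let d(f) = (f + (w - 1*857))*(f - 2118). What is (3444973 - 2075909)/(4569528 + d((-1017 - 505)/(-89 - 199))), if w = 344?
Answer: 28388911104/116996365249 ≈ 0.24265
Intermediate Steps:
d(f) = (-2118 + f)*(-513 + f) (d(f) = (f + (344 - 1*857))*(f - 2118) = (f + (344 - 857))*(-2118 + f) = (f - 513)*(-2118 + f) = (-513 + f)*(-2118 + f) = (-2118 + f)*(-513 + f))
(3444973 - 2075909)/(4569528 + d((-1017 - 505)/(-89 - 199))) = (3444973 - 2075909)/(4569528 + (1086534 + ((-1017 - 505)/(-89 - 199))**2 - 2631*(-1017 - 505)/(-89 - 199))) = 1369064/(4569528 + (1086534 + (-1522/(-288))**2 - (-4004382)/(-288))) = 1369064/(4569528 + (1086534 + (-1522*(-1/288))**2 - (-4004382)*(-1)/288)) = 1369064/(4569528 + (1086534 + (761/144)**2 - 2631*761/144)) = 1369064/(4569528 + (1086534 + 579121/20736 - 667397/48)) = 1369064/(4569528 + 22242632641/20736) = 1369064/(116996365249/20736) = 1369064*(20736/116996365249) = 28388911104/116996365249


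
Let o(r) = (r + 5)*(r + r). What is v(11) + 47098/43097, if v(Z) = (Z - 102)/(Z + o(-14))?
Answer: 8464947/11334511 ≈ 0.74683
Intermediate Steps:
o(r) = 2*r*(5 + r) (o(r) = (5 + r)*(2*r) = 2*r*(5 + r))
v(Z) = (-102 + Z)/(252 + Z) (v(Z) = (Z - 102)/(Z + 2*(-14)*(5 - 14)) = (-102 + Z)/(Z + 2*(-14)*(-9)) = (-102 + Z)/(Z + 252) = (-102 + Z)/(252 + Z))
v(11) + 47098/43097 = (-102 + 11)/(252 + 11) + 47098/43097 = -91/263 + 47098*(1/43097) = (1/263)*(-91) + 47098/43097 = -91/263 + 47098/43097 = 8464947/11334511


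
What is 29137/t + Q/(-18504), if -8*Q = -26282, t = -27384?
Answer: -104852389/84452256 ≈ -1.2416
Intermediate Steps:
Q = 13141/4 (Q = -1/8*(-26282) = 13141/4 ≈ 3285.3)
29137/t + Q/(-18504) = 29137/(-27384) + (13141/4)/(-18504) = 29137*(-1/27384) + (13141/4)*(-1/18504) = -29137/27384 - 13141/74016 = -104852389/84452256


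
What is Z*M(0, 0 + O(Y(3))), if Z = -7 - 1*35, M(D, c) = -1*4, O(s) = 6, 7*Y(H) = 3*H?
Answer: 168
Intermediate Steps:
Y(H) = 3*H/7 (Y(H) = (3*H)/7 = 3*H/7)
M(D, c) = -4
Z = -42 (Z = -7 - 35 = -42)
Z*M(0, 0 + O(Y(3))) = -42*(-4) = 168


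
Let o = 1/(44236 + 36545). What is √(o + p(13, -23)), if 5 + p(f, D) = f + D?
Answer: I*√97883468634/80781 ≈ 3.873*I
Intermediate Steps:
p(f, D) = -5 + D + f (p(f, D) = -5 + (f + D) = -5 + (D + f) = -5 + D + f)
o = 1/80781 ≈ 1.2379e-5
√(o + p(13, -23)) = √(1/80781 + (-5 - 23 + 13)) = √(1/80781 - 15) = √(-1211714/80781) = I*√97883468634/80781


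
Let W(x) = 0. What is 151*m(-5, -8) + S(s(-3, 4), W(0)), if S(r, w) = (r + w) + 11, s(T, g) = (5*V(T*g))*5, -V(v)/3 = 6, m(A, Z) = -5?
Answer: -1194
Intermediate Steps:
V(v) = -18 (V(v) = -3*6 = -18)
s(T, g) = -450 (s(T, g) = (5*(-18))*5 = -90*5 = -450)
S(r, w) = 11 + r + w
151*m(-5, -8) + S(s(-3, 4), W(0)) = 151*(-5) + (11 - 450 + 0) = -755 - 439 = -1194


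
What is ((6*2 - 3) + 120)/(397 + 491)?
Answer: 43/296 ≈ 0.14527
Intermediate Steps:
((6*2 - 3) + 120)/(397 + 491) = ((12 - 3) + 120)/888 = (9 + 120)*(1/888) = 129*(1/888) = 43/296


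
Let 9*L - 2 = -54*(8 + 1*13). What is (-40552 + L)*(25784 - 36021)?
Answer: 3747765700/9 ≈ 4.1642e+8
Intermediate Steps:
L = -1132/9 (L = 2/9 + (-54*(8 + 1*13))/9 = 2/9 + (-54*(8 + 13))/9 = 2/9 + (-54*21)/9 = 2/9 + (⅑)*(-1134) = 2/9 - 126 = -1132/9 ≈ -125.78)
(-40552 + L)*(25784 - 36021) = (-40552 - 1132/9)*(25784 - 36021) = -366100/9*(-10237) = 3747765700/9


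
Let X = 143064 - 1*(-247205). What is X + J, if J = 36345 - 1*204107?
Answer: 222507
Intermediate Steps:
X = 390269 (X = 143064 + 247205 = 390269)
J = -167762 (J = 36345 - 204107 = -167762)
X + J = 390269 - 167762 = 222507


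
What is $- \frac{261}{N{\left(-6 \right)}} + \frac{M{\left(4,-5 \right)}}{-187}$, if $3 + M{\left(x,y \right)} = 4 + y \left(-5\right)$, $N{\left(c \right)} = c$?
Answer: $\frac{16217}{374} \approx 43.361$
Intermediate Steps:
$M{\left(x,y \right)} = 1 - 5 y$ ($M{\left(x,y \right)} = -3 + \left(4 + y \left(-5\right)\right) = -3 - \left(-4 + 5 y\right) = 1 - 5 y$)
$- \frac{261}{N{\left(-6 \right)}} + \frac{M{\left(4,-5 \right)}}{-187} = - \frac{261}{-6} + \frac{1 - -25}{-187} = \left(-261\right) \left(- \frac{1}{6}\right) + \left(1 + 25\right) \left(- \frac{1}{187}\right) = \frac{87}{2} + 26 \left(- \frac{1}{187}\right) = \frac{87}{2} - \frac{26}{187} = \frac{16217}{374}$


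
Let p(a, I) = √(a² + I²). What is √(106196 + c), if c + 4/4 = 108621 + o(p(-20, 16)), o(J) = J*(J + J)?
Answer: 8*√3377 ≈ 464.90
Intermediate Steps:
p(a, I) = √(I² + a²)
o(J) = 2*J² (o(J) = J*(2*J) = 2*J²)
c = 109932 (c = -1 + (108621 + 2*(√(16² + (-20)²))²) = -1 + (108621 + 2*(√(256 + 400))²) = -1 + (108621 + 2*(√656)²) = -1 + (108621 + 2*(4*√41)²) = -1 + (108621 + 2*656) = -1 + (108621 + 1312) = -1 + 109933 = 109932)
√(106196 + c) = √(106196 + 109932) = √216128 = 8*√3377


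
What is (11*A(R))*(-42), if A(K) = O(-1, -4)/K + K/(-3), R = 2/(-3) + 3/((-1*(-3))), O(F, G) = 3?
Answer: -12320/3 ≈ -4106.7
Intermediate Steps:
R = ⅓ (R = 2*(-⅓) + 3/3 = -⅔ + 3*(⅓) = -⅔ + 1 = ⅓ ≈ 0.33333)
A(K) = 3/K - K/3 (A(K) = 3/K + K/(-3) = 3/K + K*(-⅓) = 3/K - K/3)
(11*A(R))*(-42) = (11*(3/(⅓) - ⅓*⅓))*(-42) = (11*(3*3 - ⅑))*(-42) = (11*(9 - ⅑))*(-42) = (11*(80/9))*(-42) = (880/9)*(-42) = -12320/3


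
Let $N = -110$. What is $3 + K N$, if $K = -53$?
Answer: $5833$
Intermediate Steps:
$3 + K N = 3 - -5830 = 3 + 5830 = 5833$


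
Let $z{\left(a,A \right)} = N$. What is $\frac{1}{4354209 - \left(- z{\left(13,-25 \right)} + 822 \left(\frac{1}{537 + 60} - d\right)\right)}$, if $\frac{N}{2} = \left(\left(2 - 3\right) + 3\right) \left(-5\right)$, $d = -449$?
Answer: $\frac{199}{793036815} \approx 2.5093 \cdot 10^{-7}$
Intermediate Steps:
$N = -20$ ($N = 2 \left(\left(2 - 3\right) + 3\right) \left(-5\right) = 2 \left(-1 + 3\right) \left(-5\right) = 2 \cdot 2 \left(-5\right) = 2 \left(-10\right) = -20$)
$z{\left(a,A \right)} = -20$
$\frac{1}{4354209 - \left(- z{\left(13,-25 \right)} + 822 \left(\frac{1}{537 + 60} - d\right)\right)} = \frac{1}{4354209 - \left(20 + 822 \left(\frac{1}{537 + 60} - -449\right)\right)} = \frac{1}{4354209 - \left(20 + 822 \left(\frac{1}{597} + 449\right)\right)} = \frac{1}{4354209 - \frac{73450776}{199}} = \frac{1}{\frac{793036815}{199}} = \frac{199}{793036815}$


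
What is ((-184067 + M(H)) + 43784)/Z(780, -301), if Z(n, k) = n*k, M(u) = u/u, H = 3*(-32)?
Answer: 70141/117390 ≈ 0.59750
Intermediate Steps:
H = -96
M(u) = 1
Z(n, k) = k*n
((-184067 + M(H)) + 43784)/Z(780, -301) = ((-184067 + 1) + 43784)/((-301*780)) = (-184066 + 43784)/(-234780) = -140282*(-1/234780) = 70141/117390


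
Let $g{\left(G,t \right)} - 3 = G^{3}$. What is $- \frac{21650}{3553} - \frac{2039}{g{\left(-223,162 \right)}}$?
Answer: $- \frac{240081816033}{39401220892} \approx -6.0933$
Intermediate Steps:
$g{\left(G,t \right)} = 3 + G^{3}$
$- \frac{21650}{3553} - \frac{2039}{g{\left(-223,162 \right)}} = - \frac{21650}{3553} - \frac{2039}{3 + \left(-223\right)^{3}} = \left(-21650\right) \frac{1}{3553} - \frac{2039}{3 - 11089567} = - \frac{21650}{3553} - \frac{2039}{-11089564} = - \frac{21650}{3553} - - \frac{2039}{11089564} = - \frac{21650}{3553} + \frac{2039}{11089564} = - \frac{240081816033}{39401220892}$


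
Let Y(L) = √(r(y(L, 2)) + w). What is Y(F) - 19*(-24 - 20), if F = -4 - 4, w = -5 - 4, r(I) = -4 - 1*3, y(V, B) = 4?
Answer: 836 + 4*I ≈ 836.0 + 4.0*I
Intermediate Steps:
r(I) = -7 (r(I) = -4 - 3 = -7)
w = -9
F = -8
Y(L) = 4*I (Y(L) = √(-7 - 9) = √(-16) = 4*I)
Y(F) - 19*(-24 - 20) = 4*I - 19*(-24 - 20) = 4*I - 19*(-44) = 4*I + 836 = 836 + 4*I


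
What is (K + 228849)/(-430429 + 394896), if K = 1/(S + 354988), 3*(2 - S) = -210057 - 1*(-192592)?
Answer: -247714167318/38462162855 ≈ -6.4405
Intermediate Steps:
S = 17471/3 (S = 2 - (-210057 - 1*(-192592))/3 = 2 - (-210057 + 192592)/3 = 2 - ⅓*(-17465) = 2 + 17465/3 = 17471/3 ≈ 5823.7)
K = 3/1082435 (K = 1/(17471/3 + 354988) = 1/(1082435/3) = 3/1082435 ≈ 2.7715e-6)
(K + 228849)/(-430429 + 394896) = (3/1082435 + 228849)/(-430429 + 394896) = (247714167318/1082435)/(-35533) = (247714167318/1082435)*(-1/35533) = -247714167318/38462162855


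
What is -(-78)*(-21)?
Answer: -1638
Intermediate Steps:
-(-78)*(-21) = -1*1638 = -1638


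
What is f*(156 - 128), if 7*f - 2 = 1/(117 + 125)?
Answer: 970/121 ≈ 8.0165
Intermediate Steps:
f = 485/1694 (f = 2/7 + 1/(7*(117 + 125)) = 2/7 + (1/7)/242 = 2/7 + (1/7)*(1/242) = 2/7 + 1/1694 = 485/1694 ≈ 0.28630)
f*(156 - 128) = 485*(156 - 128)/1694 = (485/1694)*28 = 970/121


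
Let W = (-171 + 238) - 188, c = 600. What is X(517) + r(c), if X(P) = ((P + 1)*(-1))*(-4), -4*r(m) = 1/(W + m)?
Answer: 3969951/1916 ≈ 2072.0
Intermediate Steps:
W = -121 (W = 67 - 188 = -121)
r(m) = -1/(4*(-121 + m))
X(P) = 4 + 4*P (X(P) = ((1 + P)*(-1))*(-4) = (-1 - P)*(-4) = 4 + 4*P)
X(517) + r(c) = (4 + 4*517) - 1/(-484 + 4*600) = (4 + 2068) - 1/(-484 + 2400) = 2072 - 1/1916 = 3969951/1916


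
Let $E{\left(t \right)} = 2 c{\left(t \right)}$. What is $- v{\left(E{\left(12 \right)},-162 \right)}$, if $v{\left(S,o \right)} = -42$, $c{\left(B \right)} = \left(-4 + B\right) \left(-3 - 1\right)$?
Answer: $42$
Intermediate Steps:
$c{\left(B \right)} = 16 - 4 B$ ($c{\left(B \right)} = \left(-4 + B\right) \left(-4\right) = 16 - 4 B$)
$E{\left(t \right)} = 32 - 8 t$ ($E{\left(t \right)} = 2 \left(16 - 4 t\right) = 32 - 8 t$)
$- v{\left(E{\left(12 \right)},-162 \right)} = \left(-1\right) \left(-42\right) = 42$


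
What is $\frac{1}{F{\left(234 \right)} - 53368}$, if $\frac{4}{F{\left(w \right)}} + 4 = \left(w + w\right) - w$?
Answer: $- \frac{115}{6137318} \approx -1.8738 \cdot 10^{-5}$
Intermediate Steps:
$F{\left(w \right)} = \frac{4}{-4 + w}$ ($F{\left(w \right)} = \frac{4}{-4 + \left(\left(w + w\right) - w\right)} = \frac{4}{-4 + \left(2 w - w\right)} = \frac{4}{-4 + w}$)
$\frac{1}{F{\left(234 \right)} - 53368} = \frac{1}{\frac{4}{-4 + 234} - 53368} = \frac{1}{\frac{4}{230} - 53368} = \frac{1}{4 \cdot \frac{1}{230} - 53368} = \frac{1}{\frac{2}{115} - 53368} = \frac{1}{- \frac{6137318}{115}} = - \frac{115}{6137318}$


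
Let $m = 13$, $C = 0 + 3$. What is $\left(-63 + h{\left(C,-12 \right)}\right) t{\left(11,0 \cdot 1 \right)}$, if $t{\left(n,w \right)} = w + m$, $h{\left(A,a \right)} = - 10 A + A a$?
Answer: $-1677$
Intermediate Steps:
$C = 3$
$t{\left(n,w \right)} = 13 + w$ ($t{\left(n,w \right)} = w + 13 = 13 + w$)
$\left(-63 + h{\left(C,-12 \right)}\right) t{\left(11,0 \cdot 1 \right)} = \left(-63 + 3 \left(-10 - 12\right)\right) \left(13 + 0 \cdot 1\right) = \left(-63 + 3 \left(-22\right)\right) \left(13 + 0\right) = \left(-63 - 66\right) 13 = \left(-129\right) 13 = -1677$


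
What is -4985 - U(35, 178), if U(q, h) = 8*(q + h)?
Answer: -6689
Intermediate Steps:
U(q, h) = 8*h + 8*q (U(q, h) = 8*(h + q) = 8*h + 8*q)
-4985 - U(35, 178) = -4985 - (8*178 + 8*35) = -4985 - (1424 + 280) = -4985 - 1*1704 = -4985 - 1704 = -6689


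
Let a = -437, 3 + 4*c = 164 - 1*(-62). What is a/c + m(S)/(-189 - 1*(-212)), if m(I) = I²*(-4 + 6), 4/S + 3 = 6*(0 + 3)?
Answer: -9038764/1154025 ≈ -7.8324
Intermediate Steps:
c = 223/4 (c = -¾ + (164 - 1*(-62))/4 = -¾ + (164 + 62)/4 = -¾ + (¼)*226 = -¾ + 113/2 = 223/4 ≈ 55.750)
S = 4/15 (S = 4/(-3 + 6*(0 + 3)) = 4/(-3 + 6*3) = 4/(-3 + 18) = 4/15 ≈ 0.26667)
m(I) = 2*I² (m(I) = I²*2 = 2*I²)
a/c + m(S)/(-189 - 1*(-212)) = -437/223/4 + (2*(4/15)²)/(-189 - 1*(-212)) = -437*4/223 + (2*(16/225))/(-189 + 212) = -1748/223 + (32/225)/23 = -1748/223 + (32/225)*(1/23) = -1748/223 + 32/5175 = -9038764/1154025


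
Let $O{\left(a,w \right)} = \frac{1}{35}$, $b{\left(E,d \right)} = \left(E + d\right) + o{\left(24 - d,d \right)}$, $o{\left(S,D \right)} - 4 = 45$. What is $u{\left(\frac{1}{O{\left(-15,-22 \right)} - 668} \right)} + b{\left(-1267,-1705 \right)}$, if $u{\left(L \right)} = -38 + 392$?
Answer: $-2569$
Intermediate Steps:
$o{\left(S,D \right)} = 49$ ($o{\left(S,D \right)} = 4 + 45 = 49$)
$b{\left(E,d \right)} = 49 + E + d$ ($b{\left(E,d \right)} = \left(E + d\right) + 49 = 49 + E + d$)
$O{\left(a,w \right)} = \frac{1}{35}$
$u{\left(L \right)} = 354$
$u{\left(\frac{1}{O{\left(-15,-22 \right)} - 668} \right)} + b{\left(-1267,-1705 \right)} = 354 - 2923 = -2569$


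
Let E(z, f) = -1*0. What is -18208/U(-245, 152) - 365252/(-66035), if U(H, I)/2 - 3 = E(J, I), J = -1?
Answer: -600086884/198105 ≈ -3029.1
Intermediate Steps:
E(z, f) = 0
U(H, I) = 6 (U(H, I) = 6 + 2*0 = 6 + 0 = 6)
-18208/U(-245, 152) - 365252/(-66035) = -18208/6 - 365252/(-66035) = -18208*⅙ - 365252*(-1/66035) = -9104/3 + 365252/66035 = -600086884/198105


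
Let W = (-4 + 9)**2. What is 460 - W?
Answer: 435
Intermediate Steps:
W = 25 (W = 5**2 = 25)
460 - W = 460 - 1*25 = 460 - 25 = 435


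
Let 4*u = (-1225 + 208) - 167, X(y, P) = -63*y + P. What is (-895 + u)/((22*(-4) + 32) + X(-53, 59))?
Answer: -397/1114 ≈ -0.35637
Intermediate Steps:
X(y, P) = P - 63*y
u = -296 (u = ((-1225 + 208) - 167)/4 = (-1017 - 167)/4 = (¼)*(-1184) = -296)
(-895 + u)/((22*(-4) + 32) + X(-53, 59)) = (-895 - 296)/((22*(-4) + 32) + (59 - 63*(-53))) = -1191/((-88 + 32) + (59 + 3339)) = -1191/(-56 + 3398) = -1191/3342 = -1191*1/3342 = -397/1114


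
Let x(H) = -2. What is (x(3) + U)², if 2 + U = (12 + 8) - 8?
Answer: 64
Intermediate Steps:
U = 10 (U = -2 + ((12 + 8) - 8) = -2 + (20 - 8) = -2 + 12 = 10)
(x(3) + U)² = (-2 + 10)² = 8² = 64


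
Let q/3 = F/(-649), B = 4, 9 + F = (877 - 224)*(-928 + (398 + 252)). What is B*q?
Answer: 36924/11 ≈ 3356.7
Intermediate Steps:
F = -181543 (F = -9 + (877 - 224)*(-928 + (398 + 252)) = -9 + 653*(-928 + 650) = -9 + 653*(-278) = -9 - 181534 = -181543)
q = 9231/11 (q = 3*(-181543/(-649)) = 3*(-181543*(-1/649)) = 3*(3077/11) = 9231/11 ≈ 839.18)
B*q = 4*(9231/11) = 36924/11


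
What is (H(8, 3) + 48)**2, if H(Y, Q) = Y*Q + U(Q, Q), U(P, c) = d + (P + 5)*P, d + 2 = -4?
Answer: 8100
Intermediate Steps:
d = -6 (d = -2 - 4 = -6)
U(P, c) = -6 + P*(5 + P) (U(P, c) = -6 + (P + 5)*P = -6 + (5 + P)*P = -6 + P*(5 + P))
H(Y, Q) = -6 + Q**2 + 5*Q + Q*Y (H(Y, Q) = Y*Q + (-6 + Q**2 + 5*Q) = Q*Y + (-6 + Q**2 + 5*Q) = -6 + Q**2 + 5*Q + Q*Y)
(H(8, 3) + 48)**2 = ((-6 + 3**2 + 5*3 + 3*8) + 48)**2 = ((-6 + 9 + 15 + 24) + 48)**2 = (42 + 48)**2 = 90**2 = 8100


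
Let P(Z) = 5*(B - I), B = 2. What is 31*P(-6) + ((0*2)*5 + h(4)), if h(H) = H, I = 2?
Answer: 4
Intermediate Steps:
P(Z) = 0 (P(Z) = 5*(2 - 1*2) = 5*(2 - 2) = 5*0 = 0)
31*P(-6) + ((0*2)*5 + h(4)) = 31*0 + ((0*2)*5 + 4) = 0 + (0*5 + 4) = 0 + (0 + 4) = 0 + 4 = 4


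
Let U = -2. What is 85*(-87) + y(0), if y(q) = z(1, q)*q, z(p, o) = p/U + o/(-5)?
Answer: -7395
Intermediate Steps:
z(p, o) = -p/2 - o/5 (z(p, o) = p/(-2) + o/(-5) = p*(-½) + o*(-⅕) = -p/2 - o/5)
y(q) = q*(-½ - q/5) (y(q) = (-½*1 - q/5)*q = (-½ - q/5)*q = q*(-½ - q/5))
85*(-87) + y(0) = 85*(-87) - ⅒*0*(5 + 2*0) = -7395 - ⅒*0*(5 + 0) = -7395 - ⅒*0*5 = -7395 + 0 = -7395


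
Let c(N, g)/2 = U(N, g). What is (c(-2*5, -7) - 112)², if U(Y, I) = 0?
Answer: 12544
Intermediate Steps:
c(N, g) = 0 (c(N, g) = 2*0 = 0)
(c(-2*5, -7) - 112)² = (0 - 112)² = (-112)² = 12544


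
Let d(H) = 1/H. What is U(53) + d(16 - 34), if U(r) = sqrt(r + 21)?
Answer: -1/18 + sqrt(74) ≈ 8.5468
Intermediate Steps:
U(r) = sqrt(21 + r)
U(53) + d(16 - 34) = sqrt(21 + 53) + 1/(16 - 34) = sqrt(74) + 1/(-18) = sqrt(74) - 1/18 = -1/18 + sqrt(74)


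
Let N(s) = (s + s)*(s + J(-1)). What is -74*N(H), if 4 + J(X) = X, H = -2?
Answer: -2072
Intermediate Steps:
J(X) = -4 + X
N(s) = 2*s*(-5 + s) (N(s) = (s + s)*(s + (-4 - 1)) = (2*s)*(s - 5) = (2*s)*(-5 + s) = 2*s*(-5 + s))
-74*N(H) = -148*(-2)*(-5 - 2) = -148*(-2)*(-7) = -74*28 = -2072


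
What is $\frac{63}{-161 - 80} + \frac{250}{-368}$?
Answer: $- \frac{41717}{44344} \approx -0.94076$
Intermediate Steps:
$\frac{63}{-161 - 80} + \frac{250}{-368} = \frac{63}{-241} + 250 \left(- \frac{1}{368}\right) = 63 \left(- \frac{1}{241}\right) - \frac{125}{184} = - \frac{63}{241} - \frac{125}{184} = - \frac{41717}{44344}$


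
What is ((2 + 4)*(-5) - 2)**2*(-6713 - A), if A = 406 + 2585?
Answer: -9936896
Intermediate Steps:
A = 2991
((2 + 4)*(-5) - 2)**2*(-6713 - A) = ((2 + 4)*(-5) - 2)**2*(-6713 - 1*2991) = (6*(-5) - 2)**2*(-6713 - 2991) = (-30 - 2)**2*(-9704) = (-32)**2*(-9704) = 1024*(-9704) = -9936896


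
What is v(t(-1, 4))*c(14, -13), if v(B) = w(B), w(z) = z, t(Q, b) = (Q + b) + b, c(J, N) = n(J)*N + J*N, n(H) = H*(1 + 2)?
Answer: -5096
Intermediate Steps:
n(H) = 3*H (n(H) = H*3 = 3*H)
c(J, N) = 4*J*N (c(J, N) = (3*J)*N + J*N = 3*J*N + J*N = 4*J*N)
t(Q, b) = Q + 2*b
v(B) = B
v(t(-1, 4))*c(14, -13) = (-1 + 2*4)*(4*14*(-13)) = (-1 + 8)*(-728) = 7*(-728) = -5096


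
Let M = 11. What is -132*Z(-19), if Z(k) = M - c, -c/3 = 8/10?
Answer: -8844/5 ≈ -1768.8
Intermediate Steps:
c = -12/5 (c = -24/10 = -3*4/5 = -12/5 ≈ -2.4000)
Z(k) = 67/5 (Z(k) = 11 - 1*(-12/5) = 11 + 12/5 = 67/5)
-132*Z(-19) = -132*67/5 = -8844/5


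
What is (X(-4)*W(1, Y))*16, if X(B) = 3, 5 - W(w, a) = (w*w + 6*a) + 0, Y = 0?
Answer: 192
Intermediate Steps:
W(w, a) = 5 - w² - 6*a (W(w, a) = 5 - ((w*w + 6*a) + 0) = 5 - ((w² + 6*a) + 0) = 5 - (w² + 6*a) = 5 + (-w² - 6*a) = 5 - w² - 6*a)
(X(-4)*W(1, Y))*16 = (3*(5 - 1*1² - 6*0))*16 = (3*(5 - 1*1 + 0))*16 = (3*(5 - 1 + 0))*16 = (3*4)*16 = 12*16 = 192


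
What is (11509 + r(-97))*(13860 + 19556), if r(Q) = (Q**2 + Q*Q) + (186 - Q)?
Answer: 1022863760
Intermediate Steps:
r(Q) = 186 - Q + 2*Q**2 (r(Q) = (Q**2 + Q**2) + (186 - Q) = 2*Q**2 + (186 - Q) = 186 - Q + 2*Q**2)
(11509 + r(-97))*(13860 + 19556) = (11509 + (186 - 1*(-97) + 2*(-97)**2))*(13860 + 19556) = (11509 + (186 + 97 + 2*9409))*33416 = (11509 + (186 + 97 + 18818))*33416 = (11509 + 19101)*33416 = 30610*33416 = 1022863760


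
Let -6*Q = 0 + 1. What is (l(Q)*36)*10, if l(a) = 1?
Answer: 360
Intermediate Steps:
Q = -⅙ (Q = -(0 + 1)/6 = -⅙*1 = -⅙ ≈ -0.16667)
(l(Q)*36)*10 = (1*36)*10 = 36*10 = 360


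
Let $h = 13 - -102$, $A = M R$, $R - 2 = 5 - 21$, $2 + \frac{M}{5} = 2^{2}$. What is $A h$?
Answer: $-16100$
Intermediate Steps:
$M = 10$ ($M = -10 + 5 \cdot 2^{2} = -10 + 5 \cdot 4 = -10 + 20 = 10$)
$R = -14$ ($R = 2 + \left(5 - 21\right) = 2 - 16 = -14$)
$A = -140$ ($A = 10 \left(-14\right) = -140$)
$h = 115$ ($h = 13 + 102 = 115$)
$A h = \left(-140\right) 115 = -16100$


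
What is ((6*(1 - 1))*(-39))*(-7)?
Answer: 0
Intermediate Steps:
((6*(1 - 1))*(-39))*(-7) = ((6*0)*(-39))*(-7) = (0*(-39))*(-7) = 0*(-7) = 0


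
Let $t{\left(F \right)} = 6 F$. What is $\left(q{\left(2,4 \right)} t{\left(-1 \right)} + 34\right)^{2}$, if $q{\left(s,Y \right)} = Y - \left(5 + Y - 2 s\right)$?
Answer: $1600$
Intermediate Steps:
$q{\left(s,Y \right)} = -5 + 2 s$ ($q{\left(s,Y \right)} = Y - \left(5 + Y - 2 s\right) = -5 + 2 s$)
$\left(q{\left(2,4 \right)} t{\left(-1 \right)} + 34\right)^{2} = \left(\left(-5 + 2 \cdot 2\right) 6 \left(-1\right) + 34\right)^{2} = \left(\left(-5 + 4\right) \left(-6\right) + 34\right)^{2} = \left(\left(-1\right) \left(-6\right) + 34\right)^{2} = \left(6 + 34\right)^{2} = 40^{2} = 1600$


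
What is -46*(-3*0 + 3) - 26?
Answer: -164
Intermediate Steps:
-46*(-3*0 + 3) - 26 = -46*(0 + 3) - 26 = -46*3 - 26 = -138 - 26 = -164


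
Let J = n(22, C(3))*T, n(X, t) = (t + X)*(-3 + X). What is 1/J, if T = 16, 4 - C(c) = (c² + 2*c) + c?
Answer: 1/2432 ≈ 0.00041118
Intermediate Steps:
C(c) = 4 - c² - 3*c (C(c) = 4 - ((c² + 2*c) + c) = 4 - (c² + 3*c) = 4 + (-c² - 3*c) = 4 - c² - 3*c)
n(X, t) = (-3 + X)*(X + t) (n(X, t) = (X + t)*(-3 + X) = (-3 + X)*(X + t))
J = 2432 (J = (22² - 3*22 - 3*(4 - 1*3² - 3*3) + 22*(4 - 1*3² - 3*3))*16 = (484 - 66 - 3*(4 - 1*9 - 9) + 22*(4 - 1*9 - 9))*16 = (484 - 66 - 3*(4 - 9 - 9) + 22*(4 - 9 - 9))*16 = (484 - 66 - 3*(-14) + 22*(-14))*16 = (484 - 66 + 42 - 308)*16 = 152*16 = 2432)
1/J = 1/2432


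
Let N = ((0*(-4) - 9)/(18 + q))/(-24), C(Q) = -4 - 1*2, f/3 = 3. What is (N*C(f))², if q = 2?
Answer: 81/6400 ≈ 0.012656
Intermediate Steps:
f = 9 (f = 3*3 = 9)
C(Q) = -6 (C(Q) = -4 - 2 = -6)
N = 3/160 (N = ((0*(-4) - 9)/(18 + 2))/(-24) = ((0 - 9)/20)*(-1/24) = -9*1/20*(-1/24) = -9/20*(-1/24) = 3/160 ≈ 0.018750)
(N*C(f))² = ((3/160)*(-6))² = (-9/80)² = 81/6400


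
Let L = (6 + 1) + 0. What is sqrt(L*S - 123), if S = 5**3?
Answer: 4*sqrt(47) ≈ 27.423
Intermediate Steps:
L = 7 (L = 7 + 0 = 7)
S = 125
sqrt(L*S - 123) = sqrt(7*125 - 123) = sqrt(875 - 123) = sqrt(752) = 4*sqrt(47)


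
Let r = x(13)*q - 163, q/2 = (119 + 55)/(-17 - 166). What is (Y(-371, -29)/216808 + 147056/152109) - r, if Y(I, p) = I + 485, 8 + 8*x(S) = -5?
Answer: 161817093718219/1005842666196 ≈ 160.88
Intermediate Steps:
x(S) = -13/8 (x(S) = -1 + (1/8)*(-5) = -1 - 5/8 = -13/8)
Y(I, p) = 485 + I
q = -116/61 (q = 2*((119 + 55)/(-17 - 166)) = 2*(174/(-183)) = 2*(174*(-1/183)) = 2*(-58/61) = -116/61 ≈ -1.9016)
r = -19509/122 (r = -13/8*(-116/61) - 163 = 377/122 - 163 = -19509/122 ≈ -159.91)
(Y(-371, -29)/216808 + 147056/152109) - r = ((485 - 371)/216808 + 147056/152109) - 1*(-19509/122) = (114*(1/216808) + 147056*(1/152109)) + 19509/122 = (57/108404 + 147056/152109) + 19509/122 = 15950128837/16489224036 + 19509/122 = 161817093718219/1005842666196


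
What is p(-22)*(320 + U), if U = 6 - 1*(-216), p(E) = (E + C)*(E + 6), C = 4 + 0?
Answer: 156096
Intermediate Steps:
C = 4
p(E) = (4 + E)*(6 + E) (p(E) = (E + 4)*(E + 6) = (4 + E)*(6 + E))
U = 222 (U = 6 + 216 = 222)
p(-22)*(320 + U) = (24 + (-22)**2 + 10*(-22))*(320 + 222) = (24 + 484 - 220)*542 = 288*542 = 156096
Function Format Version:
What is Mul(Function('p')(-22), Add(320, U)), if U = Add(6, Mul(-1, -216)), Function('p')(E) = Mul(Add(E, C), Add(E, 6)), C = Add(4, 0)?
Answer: 156096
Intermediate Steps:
C = 4
Function('p')(E) = Mul(Add(4, E), Add(6, E)) (Function('p')(E) = Mul(Add(E, 4), Add(E, 6)) = Mul(Add(4, E), Add(6, E)))
U = 222 (U = Add(6, 216) = 222)
Mul(Function('p')(-22), Add(320, U)) = Mul(Add(24, Pow(-22, 2), Mul(10, -22)), Add(320, 222)) = Mul(Add(24, 484, -220), 542) = Mul(288, 542) = 156096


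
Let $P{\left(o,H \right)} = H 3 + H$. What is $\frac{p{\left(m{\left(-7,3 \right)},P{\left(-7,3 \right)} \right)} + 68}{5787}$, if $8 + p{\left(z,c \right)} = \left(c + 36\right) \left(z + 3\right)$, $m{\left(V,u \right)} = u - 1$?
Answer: $\frac{100}{1929} \approx 0.05184$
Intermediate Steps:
$P{\left(o,H \right)} = 4 H$ ($P{\left(o,H \right)} = 3 H + H = 4 H$)
$m{\left(V,u \right)} = -1 + u$ ($m{\left(V,u \right)} = u - 1 = -1 + u$)
$p{\left(z,c \right)} = -8 + \left(3 + z\right) \left(36 + c\right)$ ($p{\left(z,c \right)} = -8 + \left(c + 36\right) \left(z + 3\right) = -8 + \left(36 + c\right) \left(3 + z\right) = -8 + \left(3 + z\right) \left(36 + c\right)$)
$\frac{p{\left(m{\left(-7,3 \right)},P{\left(-7,3 \right)} \right)} + 68}{5787} = \frac{\left(100 + 3 \cdot 4 \cdot 3 + 36 \left(-1 + 3\right) + 4 \cdot 3 \left(-1 + 3\right)\right) + 68}{5787} = \left(\left(100 + 3 \cdot 12 + 36 \cdot 2 + 12 \cdot 2\right) + 68\right) \frac{1}{5787} = \left(\left(100 + 36 + 72 + 24\right) + 68\right) \frac{1}{5787} = \left(232 + 68\right) \frac{1}{5787} = 300 \cdot \frac{1}{5787} = \frac{100}{1929}$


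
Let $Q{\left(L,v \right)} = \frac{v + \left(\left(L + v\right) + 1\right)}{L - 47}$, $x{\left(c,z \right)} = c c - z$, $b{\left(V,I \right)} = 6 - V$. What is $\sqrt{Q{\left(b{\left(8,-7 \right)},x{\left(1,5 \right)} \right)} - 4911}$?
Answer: $\frac{i \sqrt{240630}}{7} \approx 70.077 i$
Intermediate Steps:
$x{\left(c,z \right)} = c^{2} - z$
$Q{\left(L,v \right)} = \frac{1 + L + 2 v}{-47 + L}$ ($Q{\left(L,v \right)} = \frac{v + \left(1 + L + v\right)}{-47 + L} = \frac{1 + L + 2 v}{-47 + L}$)
$\sqrt{Q{\left(b{\left(8,-7 \right)},x{\left(1,5 \right)} \right)} - 4911} = \sqrt{\frac{1 + \left(6 - 8\right) + 2 \left(1^{2} - 5\right)}{-47 + \left(6 - 8\right)} - 4911} = \sqrt{\frac{1 + \left(6 - 8\right) + 2 \left(1 - 5\right)}{-47 + \left(6 - 8\right)} - 4911} = \sqrt{\frac{1 - 2 + 2 \left(-4\right)}{-47 - 2} - 4911} = \sqrt{\frac{1 - 2 - 8}{-49} - 4911} = \sqrt{\left(- \frac{1}{49}\right) \left(-9\right) - 4911} = \sqrt{\frac{9}{49} - 4911} = \sqrt{- \frac{240630}{49}} = \frac{i \sqrt{240630}}{7}$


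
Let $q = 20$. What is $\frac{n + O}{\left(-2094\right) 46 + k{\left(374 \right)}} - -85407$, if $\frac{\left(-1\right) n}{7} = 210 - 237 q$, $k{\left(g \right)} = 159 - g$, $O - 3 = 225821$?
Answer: $\frac{8244848839}{96539} \approx 85404.0$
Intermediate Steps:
$O = 225824$ ($O = 3 + 225821 = 225824$)
$n = 31710$ ($n = - 7 \left(210 - 4740\right) = \left(-7\right) \left(-4530\right) = 31710$)
$\frac{n + O}{\left(-2094\right) 46 + k{\left(374 \right)}} - -85407 = \frac{31710 + 225824}{\left(-2094\right) 46 + \left(159 - 374\right)} - -85407 = \frac{257534}{-96324 + \left(159 - 374\right)} + \left(-103006 + 188413\right) = \frac{257534}{-96324 - 215} + 85407 = \frac{257534}{-96539} + 85407 = 257534 \left(- \frac{1}{96539}\right) + 85407 = - \frac{257534}{96539} + 85407 = \frac{8244848839}{96539}$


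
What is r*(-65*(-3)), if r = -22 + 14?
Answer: -1560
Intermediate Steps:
r = -8
r*(-65*(-3)) = -(-520)*(-3) = -8*195 = -1560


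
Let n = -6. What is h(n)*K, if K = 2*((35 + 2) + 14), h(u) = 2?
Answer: 204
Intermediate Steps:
K = 102 (K = 2*(37 + 14) = 2*51 = 102)
h(n)*K = 2*102 = 204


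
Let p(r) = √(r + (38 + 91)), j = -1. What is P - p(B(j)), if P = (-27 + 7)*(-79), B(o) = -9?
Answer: 1580 - 2*√30 ≈ 1569.0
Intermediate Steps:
p(r) = √(129 + r) (p(r) = √(r + 129) = √(129 + r))
P = 1580 (P = -20*(-79) = 1580)
P - p(B(j)) = 1580 - √(129 - 9) = 1580 - √120 = 1580 - 2*√30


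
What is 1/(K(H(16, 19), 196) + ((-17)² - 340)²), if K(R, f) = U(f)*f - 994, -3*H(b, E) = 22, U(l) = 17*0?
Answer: 1/1607 ≈ 0.00062228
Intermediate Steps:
U(l) = 0
H(b, E) = -22/3 (H(b, E) = -⅓*22 = -22/3)
K(R, f) = -994 (K(R, f) = 0*f - 994 = 0 - 994 = -994)
1/(K(H(16, 19), 196) + ((-17)² - 340)²) = 1/(-994 + ((-17)² - 340)²) = 1/(-994 + (289 - 340)²) = 1/(-994 + (-51)²) = 1/(-994 + 2601) = 1/1607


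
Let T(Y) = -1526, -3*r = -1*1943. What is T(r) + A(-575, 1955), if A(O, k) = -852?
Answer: -2378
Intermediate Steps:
r = 1943/3 (r = -(-1)*1943/3 = -⅓*(-1943) = 1943/3 ≈ 647.67)
T(r) + A(-575, 1955) = -1526 - 852 = -2378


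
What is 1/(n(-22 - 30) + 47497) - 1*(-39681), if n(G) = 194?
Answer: 1892426572/47691 ≈ 39681.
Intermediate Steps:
1/(n(-22 - 30) + 47497) - 1*(-39681) = 1/(194 + 47497) - 1*(-39681) = 1/47691 + 39681 = 1892426572/47691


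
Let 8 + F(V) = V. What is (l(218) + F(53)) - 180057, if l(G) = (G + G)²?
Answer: 10084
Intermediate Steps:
l(G) = 4*G² (l(G) = (2*G)² = 4*G²)
F(V) = -8 + V
(l(218) + F(53)) - 180057 = (4*218² + (-8 + 53)) - 180057 = (4*47524 + 45) - 180057 = (190096 + 45) - 180057 = 190141 - 180057 = 10084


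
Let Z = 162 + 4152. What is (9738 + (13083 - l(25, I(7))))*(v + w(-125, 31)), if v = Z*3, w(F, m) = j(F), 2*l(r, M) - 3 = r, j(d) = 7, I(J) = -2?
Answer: 295327843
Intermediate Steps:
l(r, M) = 3/2 + r/2
Z = 4314
w(F, m) = 7
v = 12942 (v = 4314*3 = 12942)
(9738 + (13083 - l(25, I(7))))*(v + w(-125, 31)) = (9738 + (13083 - (3/2 + (½)*25)))*(12942 + 7) = (9738 + (13083 - (3/2 + 25/2)))*12949 = (9738 + (13083 - 1*14))*12949 = (9738 + (13083 - 14))*12949 = (9738 + 13069)*12949 = 22807*12949 = 295327843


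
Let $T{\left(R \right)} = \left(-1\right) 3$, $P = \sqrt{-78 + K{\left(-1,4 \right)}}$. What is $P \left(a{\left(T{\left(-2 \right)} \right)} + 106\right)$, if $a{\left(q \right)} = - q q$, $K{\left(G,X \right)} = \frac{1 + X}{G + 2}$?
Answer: $97 i \sqrt{73} \approx 828.77 i$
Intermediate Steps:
$K{\left(G,X \right)} = \frac{1 + X}{2 + G}$
$P = i \sqrt{73}$ ($P = \sqrt{-78 + \frac{1 + 4}{2 - 1}} = \sqrt{-78 + 1^{-1} \cdot 5} = \sqrt{-78 + 1 \cdot 5} = \sqrt{-78 + 5} = \sqrt{-73} = i \sqrt{73} \approx 8.544 i$)
$T{\left(R \right)} = -3$
$a{\left(q \right)} = - q^{2}$
$P \left(a{\left(T{\left(-2 \right)} \right)} + 106\right) = i \sqrt{73} \left(- \left(-3\right)^{2} + 106\right) = i \sqrt{73} \left(\left(-1\right) 9 + 106\right) = i \sqrt{73} \left(-9 + 106\right) = i \sqrt{73} \cdot 97 = 97 i \sqrt{73}$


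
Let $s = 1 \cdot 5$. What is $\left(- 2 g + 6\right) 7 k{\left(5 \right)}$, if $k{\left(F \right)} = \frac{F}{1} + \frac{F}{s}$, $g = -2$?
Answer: $420$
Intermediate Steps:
$s = 5$
$k{\left(F \right)} = \frac{6 F}{5}$ ($k{\left(F \right)} = \frac{F}{1} + \frac{F}{5} = F 1 + F \frac{1}{5} = F + \frac{F}{5} = \frac{6 F}{5}$)
$\left(- 2 g + 6\right) 7 k{\left(5 \right)} = \left(\left(-2\right) \left(-2\right) + 6\right) 7 \cdot \frac{6}{5} \cdot 5 = \left(4 + 6\right) 7 \cdot 6 = 10 \cdot 7 \cdot 6 = 70 \cdot 6 = 420$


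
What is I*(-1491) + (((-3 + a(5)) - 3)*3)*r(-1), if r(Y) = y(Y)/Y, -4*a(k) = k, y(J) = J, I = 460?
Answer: -2743527/4 ≈ -6.8588e+5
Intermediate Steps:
a(k) = -k/4
r(Y) = 1 (r(Y) = Y/Y = 1)
I*(-1491) + (((-3 + a(5)) - 3)*3)*r(-1) = 460*(-1491) + (((-3 - ¼*5) - 3)*3)*1 = -685860 + (((-3 - 5/4) - 3)*3)*1 = -685860 + ((-17/4 - 3)*3)*1 = -685860 - 29/4*3*1 = -685860 - 87/4*1 = -685860 - 87/4 = -2743527/4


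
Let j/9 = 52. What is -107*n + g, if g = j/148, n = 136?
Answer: -538307/37 ≈ -14549.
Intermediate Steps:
j = 468 (j = 9*52 = 468)
g = 117/37 (g = 468/148 = 468*(1/148) = 117/37 ≈ 3.1622)
-107*n + g = -107*136 + 117/37 = -14552 + 117/37 = -538307/37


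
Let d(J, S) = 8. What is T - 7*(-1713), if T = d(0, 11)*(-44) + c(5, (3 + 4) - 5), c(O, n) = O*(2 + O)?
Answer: 11674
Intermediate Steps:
T = -317 (T = 8*(-44) + 5*(2 + 5) = -352 + 5*7 = -352 + 35 = -317)
T - 7*(-1713) = -317 - 7*(-1713) = -317 - 1*(-11991) = -317 + 11991 = 11674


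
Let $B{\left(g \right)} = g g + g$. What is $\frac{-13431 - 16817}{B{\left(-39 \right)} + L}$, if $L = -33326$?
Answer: $\frac{398}{419} \approx 0.94988$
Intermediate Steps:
$B{\left(g \right)} = g + g^{2}$ ($B{\left(g \right)} = g^{2} + g = g + g^{2}$)
$\frac{-13431 - 16817}{B{\left(-39 \right)} + L} = \frac{-13431 - 16817}{- 39 \left(1 - 39\right) - 33326} = \frac{-13431 - 16817}{\left(-39\right) \left(-38\right) - 33326} = \frac{-13431 - 16817}{1482 - 33326} = - \frac{30248}{-31844} = \left(-30248\right) \left(- \frac{1}{31844}\right) = \frac{398}{419}$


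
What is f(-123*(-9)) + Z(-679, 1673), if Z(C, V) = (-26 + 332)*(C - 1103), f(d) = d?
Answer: -544185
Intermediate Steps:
Z(C, V) = -337518 + 306*C (Z(C, V) = 306*(-1103 + C) = -337518 + 306*C)
f(-123*(-9)) + Z(-679, 1673) = -123*(-9) + (-337518 + 306*(-679)) = 1107 + (-337518 - 207774) = 1107 - 545292 = -544185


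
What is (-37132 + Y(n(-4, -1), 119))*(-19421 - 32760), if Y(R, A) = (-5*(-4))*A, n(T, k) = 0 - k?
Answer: 1813394112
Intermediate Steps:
n(T, k) = -k
Y(R, A) = 20*A
(-37132 + Y(n(-4, -1), 119))*(-19421 - 32760) = (-37132 + 20*119)*(-19421 - 32760) = (-37132 + 2380)*(-52181) = -34752*(-52181) = 1813394112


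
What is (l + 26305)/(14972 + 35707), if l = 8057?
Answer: 3818/5631 ≈ 0.67803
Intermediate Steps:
(l + 26305)/(14972 + 35707) = (8057 + 26305)/(14972 + 35707) = 34362/50679 = 34362*(1/50679) = 3818/5631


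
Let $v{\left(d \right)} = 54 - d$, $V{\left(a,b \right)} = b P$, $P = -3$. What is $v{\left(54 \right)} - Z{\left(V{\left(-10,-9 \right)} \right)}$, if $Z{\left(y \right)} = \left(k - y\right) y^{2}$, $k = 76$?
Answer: $-35721$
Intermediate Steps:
$V{\left(a,b \right)} = - 3 b$ ($V{\left(a,b \right)} = b \left(-3\right) = - 3 b$)
$Z{\left(y \right)} = y^{2} \left(76 - y\right)$ ($Z{\left(y \right)} = \left(76 - y\right) y^{2} = y^{2} \left(76 - y\right)$)
$v{\left(54 \right)} - Z{\left(V{\left(-10,-9 \right)} \right)} = \left(54 - 54\right) - \left(\left(-3\right) \left(-9\right)\right)^{2} \left(76 - \left(-3\right) \left(-9\right)\right) = \left(54 - 54\right) - 27^{2} \left(76 - 27\right) = 0 - 729 \left(76 - 27\right) = 0 - 729 \cdot 49 = 0 - 35721 = -35721$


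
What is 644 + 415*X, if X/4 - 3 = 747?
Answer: 1245644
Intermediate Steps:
X = 3000 (X = 12 + 4*747 = 12 + 2988 = 3000)
644 + 415*X = 644 + 415*3000 = 644 + 1245000 = 1245644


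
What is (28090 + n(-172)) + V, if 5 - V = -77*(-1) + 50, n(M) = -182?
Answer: 27786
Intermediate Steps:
V = -122 (V = 5 - (-77*(-1) + 50) = 5 - (77 + 50) = 5 - 1*127 = 5 - 127 = -122)
(28090 + n(-172)) + V = (28090 - 182) - 122 = 27908 - 122 = 27786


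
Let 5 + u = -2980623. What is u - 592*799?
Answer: -3453636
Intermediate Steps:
u = -2980628 (u = -5 - 2980623 = -2980628)
u - 592*799 = -2980628 - 592*799 = -2980628 - 1*473008 = -2980628 - 473008 = -3453636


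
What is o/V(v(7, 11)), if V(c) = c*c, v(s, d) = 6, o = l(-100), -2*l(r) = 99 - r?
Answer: -199/72 ≈ -2.7639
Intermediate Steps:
l(r) = -99/2 + r/2 (l(r) = -(99 - r)/2 = -99/2 + r/2)
o = -199/2 (o = -99/2 + (1/2)*(-100) = -99/2 - 50 = -199/2 ≈ -99.500)
V(c) = c**2
o/V(v(7, 11)) = -199/(2*(6**2)) = -199/2/36 = -199/2*1/36 = -199/72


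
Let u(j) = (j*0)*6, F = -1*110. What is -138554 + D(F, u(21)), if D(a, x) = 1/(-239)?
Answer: -33114407/239 ≈ -1.3855e+5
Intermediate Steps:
F = -110
u(j) = 0 (u(j) = 0*6 = 0)
D(a, x) = -1/239
-138554 + D(F, u(21)) = -138554 - 1/239 = -33114407/239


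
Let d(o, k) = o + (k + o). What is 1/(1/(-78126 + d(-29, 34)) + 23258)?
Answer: 78150/1817612699 ≈ 4.2996e-5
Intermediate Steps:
d(o, k) = k + 2*o
1/(1/(-78126 + d(-29, 34)) + 23258) = 1/(1/(-78126 + (34 + 2*(-29))) + 23258) = 1/(1/(-78126 + (34 - 58)) + 23258) = 1/(1/(-78126 - 24) + 23258) = 1/(1/(-78150) + 23258) = 1/(-1/78150 + 23258) = 1/(1817612699/78150) = 78150/1817612699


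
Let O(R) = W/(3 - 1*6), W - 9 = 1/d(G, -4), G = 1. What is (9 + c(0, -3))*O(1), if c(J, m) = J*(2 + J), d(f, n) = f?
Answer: -30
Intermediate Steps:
W = 10 (W = 9 + 1/1 = 9 + 1 = 10)
O(R) = -10/3 (O(R) = 10/(3 - 1*6) = 10/(3 - 6) = 10/(-3) = 10*(-⅓) = -10/3)
(9 + c(0, -3))*O(1) = (9 + 0*(2 + 0))*(-10/3) = (9 + 0*2)*(-10/3) = (9 + 0)*(-10/3) = 9*(-10/3) = -30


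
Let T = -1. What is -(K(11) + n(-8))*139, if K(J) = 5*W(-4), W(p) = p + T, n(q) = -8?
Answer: 4587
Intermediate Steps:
W(p) = -1 + p (W(p) = p - 1 = -1 + p)
K(J) = -25 (K(J) = 5*(-1 - 4) = 5*(-5) = -25)
-(K(11) + n(-8))*139 = -(-25 - 8)*139 = -(-33)*139 = -1*(-4587) = 4587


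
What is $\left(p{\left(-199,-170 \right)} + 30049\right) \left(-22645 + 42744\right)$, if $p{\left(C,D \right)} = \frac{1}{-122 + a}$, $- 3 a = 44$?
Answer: $\frac{247621428613}{410} \approx 6.0396 \cdot 10^{8}$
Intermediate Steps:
$a = - \frac{44}{3}$ ($a = \left(- \frac{1}{3}\right) 44 = - \frac{44}{3} \approx -14.667$)
$p{\left(C,D \right)} = - \frac{3}{410}$ ($p{\left(C,D \right)} = \frac{1}{-122 - \frac{44}{3}} = \frac{1}{- \frac{410}{3}} = - \frac{3}{410}$)
$\left(p{\left(-199,-170 \right)} + 30049\right) \left(-22645 + 42744\right) = \left(- \frac{3}{410} + 30049\right) \left(-22645 + 42744\right) = \frac{12320087}{410} \cdot 20099 = \frac{247621428613}{410}$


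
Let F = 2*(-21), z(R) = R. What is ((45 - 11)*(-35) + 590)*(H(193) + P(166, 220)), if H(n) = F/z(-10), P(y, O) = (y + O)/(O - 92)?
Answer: -34635/8 ≈ -4329.4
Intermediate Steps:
F = -42
P(y, O) = (O + y)/(-92 + O)
H(n) = 21/5 (H(n) = -42/(-10) = -42*(-⅒) = 21/5)
((45 - 11)*(-35) + 590)*(H(193) + P(166, 220)) = ((45 - 11)*(-35) + 590)*(21/5 + (220 + 166)/(-92 + 220)) = (34*(-35) + 590)*(21/5 + 386/128) = (-1190 + 590)*(21/5 + (1/128)*386) = -600*(21/5 + 193/64) = -600*2309/320 = -34635/8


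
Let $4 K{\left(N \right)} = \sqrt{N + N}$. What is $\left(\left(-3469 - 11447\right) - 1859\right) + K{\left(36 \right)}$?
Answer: $-16775 + \frac{3 \sqrt{2}}{2} \approx -16773.0$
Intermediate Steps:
$K{\left(N \right)} = \frac{\sqrt{2} \sqrt{N}}{4}$ ($K{\left(N \right)} = \frac{\sqrt{N + N}}{4} = \frac{\sqrt{2 N}}{4} = \frac{\sqrt{2} \sqrt{N}}{4}$)
$\left(\left(-3469 - 11447\right) - 1859\right) + K{\left(36 \right)} = \left(\left(-3469 - 11447\right) - 1859\right) + \frac{\sqrt{2} \sqrt{36}}{4} = \left(-14916 - 1859\right) + \frac{1}{4} \sqrt{2} \cdot 6 = -16775 + \frac{3 \sqrt{2}}{2}$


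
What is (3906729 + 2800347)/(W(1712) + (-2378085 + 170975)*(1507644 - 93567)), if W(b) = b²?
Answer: -3353538/1560510278263 ≈ -2.1490e-6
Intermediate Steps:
(3906729 + 2800347)/(W(1712) + (-2378085 + 170975)*(1507644 - 93567)) = (3906729 + 2800347)/(1712² + (-2378085 + 170975)*(1507644 - 93567)) = 6707076/(2930944 - 2207110*1414077) = 6707076/(2930944 - 3121023487470) = 6707076/(-3121020556526) = 6707076*(-1/3121020556526) = -3353538/1560510278263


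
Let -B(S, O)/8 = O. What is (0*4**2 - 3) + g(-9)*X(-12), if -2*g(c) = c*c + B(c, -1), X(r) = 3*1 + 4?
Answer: -629/2 ≈ -314.50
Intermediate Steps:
B(S, O) = -8*O
X(r) = 7 (X(r) = 3 + 4 = 7)
g(c) = -4 - c**2/2 (g(c) = -(c*c - 8*(-1))/2 = -(c**2 + 8)/2 = -(8 + c**2)/2 = -4 - c**2/2)
(0*4**2 - 3) + g(-9)*X(-12) = (0*4**2 - 3) + (-4 - 1/2*(-9)**2)*7 = (0*16 - 3) + (-4 - 1/2*81)*7 = (0 - 3) + (-4 - 81/2)*7 = -3 - 89/2*7 = -3 - 623/2 = -629/2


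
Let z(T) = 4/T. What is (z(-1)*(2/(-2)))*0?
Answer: 0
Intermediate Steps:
(z(-1)*(2/(-2)))*0 = ((4/(-1))*(2/(-2)))*0 = ((4*(-1))*(2*(-½)))*0 = -4*(-1)*0 = 4*0 = 0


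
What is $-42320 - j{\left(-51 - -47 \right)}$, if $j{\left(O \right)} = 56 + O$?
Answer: $-42372$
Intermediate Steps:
$-42320 - j{\left(-51 - -47 \right)} = -42320 - \left(56 - 4\right) = -42320 - 52 = -42372$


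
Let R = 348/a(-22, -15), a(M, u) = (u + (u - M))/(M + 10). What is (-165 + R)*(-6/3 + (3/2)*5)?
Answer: 3927/2 ≈ 1963.5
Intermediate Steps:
a(M, u) = (-M + 2*u)/(10 + M)
R = 522 (R = 348/(((-1*(-22) + 2*(-15))/(10 - 22))) = 348/(((22 - 30)/(-12))) = 348/((-1/12*(-8))) = 348/(⅔) = 348*(3/2) = 522)
(-165 + R)*(-6/3 + (3/2)*5) = (-165 + 522)*(-6/3 + (3/2)*5) = 357*(-6*⅓ + (3*(½))*5) = 357*(-2 + (3/2)*5) = 357*(-2 + 15/2) = 357*(11/2) = 3927/2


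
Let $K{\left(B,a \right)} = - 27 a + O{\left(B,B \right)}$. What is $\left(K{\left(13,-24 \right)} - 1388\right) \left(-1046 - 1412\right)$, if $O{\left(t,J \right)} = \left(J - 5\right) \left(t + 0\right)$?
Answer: $1563288$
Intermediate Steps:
$O{\left(t,J \right)} = t \left(-5 + J\right)$ ($O{\left(t,J \right)} = \left(-5 + J\right) t = t \left(-5 + J\right)$)
$K{\left(B,a \right)} = - 27 a + B \left(-5 + B\right)$
$\left(K{\left(13,-24 \right)} - 1388\right) \left(-1046 - 1412\right) = \left(\left(\left(-27\right) \left(-24\right) + 13 \left(-5 + 13\right)\right) - 1388\right) \left(-1046 - 1412\right) = \left(\left(648 + 13 \cdot 8\right) - 1388\right) \left(-2458\right) = \left(\left(648 + 104\right) - 1388\right) \left(-2458\right) = \left(752 - 1388\right) \left(-2458\right) = \left(-636\right) \left(-2458\right) = 1563288$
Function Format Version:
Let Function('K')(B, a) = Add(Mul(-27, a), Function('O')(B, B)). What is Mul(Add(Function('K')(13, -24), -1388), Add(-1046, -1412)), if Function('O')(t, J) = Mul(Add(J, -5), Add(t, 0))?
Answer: 1563288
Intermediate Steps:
Function('O')(t, J) = Mul(t, Add(-5, J)) (Function('O')(t, J) = Mul(Add(-5, J), t) = Mul(t, Add(-5, J)))
Function('K')(B, a) = Add(Mul(-27, a), Mul(B, Add(-5, B)))
Mul(Add(Function('K')(13, -24), -1388), Add(-1046, -1412)) = Mul(Add(Add(Mul(-27, -24), Mul(13, Add(-5, 13))), -1388), Add(-1046, -1412)) = Mul(Add(Add(648, Mul(13, 8)), -1388), -2458) = Mul(Add(Add(648, 104), -1388), -2458) = Mul(Add(752, -1388), -2458) = Mul(-636, -2458) = 1563288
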